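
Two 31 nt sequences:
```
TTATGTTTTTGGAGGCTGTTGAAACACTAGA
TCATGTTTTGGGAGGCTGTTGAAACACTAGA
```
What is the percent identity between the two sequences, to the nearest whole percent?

2 positions differ (2, 10), so 29 of 31 match: 29/31 = 93.55%.

94%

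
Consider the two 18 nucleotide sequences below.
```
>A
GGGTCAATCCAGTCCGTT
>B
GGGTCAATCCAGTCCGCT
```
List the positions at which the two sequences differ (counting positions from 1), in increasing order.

17

Differences at position 17 (T→C).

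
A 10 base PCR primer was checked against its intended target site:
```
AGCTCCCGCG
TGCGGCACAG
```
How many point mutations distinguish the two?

6

Comparing position by position, 6 positions differ: 1 (A/T), 4 (T/G), 5 (C/G), 7 (C/A), 8 (G/C), 9 (C/A).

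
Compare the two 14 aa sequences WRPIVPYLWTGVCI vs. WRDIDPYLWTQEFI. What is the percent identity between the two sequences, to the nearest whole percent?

Mismatches at positions 3, 5, 11, 12, 13 (1-based): 5 of 14.
Identical positions: 9/14 = 64.29% → 64%.

64%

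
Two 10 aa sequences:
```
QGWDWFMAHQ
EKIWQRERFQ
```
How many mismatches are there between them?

Comparing position by position, 9 positions differ: 1 (Q/E), 2 (G/K), 3 (W/I), 4 (D/W), 5 (W/Q), 6 (F/R), 7 (M/E), 8 (A/R), 9 (H/F).

9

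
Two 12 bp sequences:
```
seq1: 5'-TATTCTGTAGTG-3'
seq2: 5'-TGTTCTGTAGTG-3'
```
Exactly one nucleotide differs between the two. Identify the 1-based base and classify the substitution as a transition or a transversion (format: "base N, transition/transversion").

base 2, transition

The sequences differ only at base 2: A→G (purine→purine), a transition.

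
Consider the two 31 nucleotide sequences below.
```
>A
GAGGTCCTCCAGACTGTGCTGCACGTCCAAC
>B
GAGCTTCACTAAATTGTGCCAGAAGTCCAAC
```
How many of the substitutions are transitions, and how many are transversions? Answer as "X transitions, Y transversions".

Mismatches (1-based):
site 4: G→C (purine→pyrimidine, transversion)
site 6: C→T (pyrimidine→pyrimidine, transition)
site 8: T→A (pyrimidine→purine, transversion)
site 10: C→T (pyrimidine→pyrimidine, transition)
site 12: G→A (purine→purine, transition)
site 14: C→T (pyrimidine→pyrimidine, transition)
site 20: T→C (pyrimidine→pyrimidine, transition)
site 21: G→A (purine→purine, transition)
site 22: C→G (pyrimidine→purine, transversion)
site 24: C→A (pyrimidine→purine, transversion)

6 transitions, 4 transversions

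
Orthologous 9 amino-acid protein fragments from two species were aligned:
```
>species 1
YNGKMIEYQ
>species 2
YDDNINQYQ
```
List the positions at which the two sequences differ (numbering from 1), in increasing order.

Scanning 1-based: 2: N/D; 3: G/D; 4: K/N; 5: M/I; 6: I/N; 7: E/Q.

2, 3, 4, 5, 6, 7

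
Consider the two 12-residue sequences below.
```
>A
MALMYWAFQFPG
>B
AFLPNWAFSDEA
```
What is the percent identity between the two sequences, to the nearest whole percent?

33%

Mismatches at positions 1, 2, 4, 5, 9, 10, 11, 12 (1-based): 8 of 12.
Identical positions: 4/12 = 33.33% → 33%.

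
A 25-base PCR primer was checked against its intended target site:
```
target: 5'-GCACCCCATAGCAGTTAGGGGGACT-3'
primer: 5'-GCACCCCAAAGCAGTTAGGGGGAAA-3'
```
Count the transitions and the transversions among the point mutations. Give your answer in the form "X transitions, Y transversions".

Mismatches (1-based):
position 9: T→A (pyrimidine→purine, transversion)
position 24: C→A (pyrimidine→purine, transversion)
position 25: T→A (pyrimidine→purine, transversion)

0 transitions, 3 transversions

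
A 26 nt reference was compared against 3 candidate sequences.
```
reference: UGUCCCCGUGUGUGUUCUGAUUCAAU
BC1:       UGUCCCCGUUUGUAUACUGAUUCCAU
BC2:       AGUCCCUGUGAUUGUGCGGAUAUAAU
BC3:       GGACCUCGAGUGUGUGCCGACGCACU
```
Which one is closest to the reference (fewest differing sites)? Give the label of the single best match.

BC1 differs at 4 sites; BC2 differs at 8 sites; BC3 differs at 9 sites. The closest is BC1.

BC1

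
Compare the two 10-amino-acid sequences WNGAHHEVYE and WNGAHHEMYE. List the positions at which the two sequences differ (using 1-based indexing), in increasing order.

8

Scanning 1-based: 8: V/M.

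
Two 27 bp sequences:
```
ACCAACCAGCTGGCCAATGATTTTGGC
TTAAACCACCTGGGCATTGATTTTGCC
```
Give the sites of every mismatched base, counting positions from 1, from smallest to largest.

1, 2, 3, 9, 14, 17, 26

Differences at site 1 (A→T), site 2 (C→T), site 3 (C→A), site 9 (G→C), site 14 (C→G), site 17 (A→T), site 26 (G→C).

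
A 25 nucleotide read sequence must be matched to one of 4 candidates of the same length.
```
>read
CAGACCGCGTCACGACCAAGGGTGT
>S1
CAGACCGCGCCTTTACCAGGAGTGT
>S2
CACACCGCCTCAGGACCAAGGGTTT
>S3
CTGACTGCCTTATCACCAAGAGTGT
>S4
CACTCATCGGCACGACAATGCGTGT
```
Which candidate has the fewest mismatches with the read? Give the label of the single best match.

S2

Hamming distances to read — S1: 6; S2: 4; S3: 7; S4: 8.
Smallest is S2 with 4 mismatches.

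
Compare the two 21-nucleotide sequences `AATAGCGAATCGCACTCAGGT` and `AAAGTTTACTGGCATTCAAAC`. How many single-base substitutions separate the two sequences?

11

Comparing position by position, 11 sites differ: 3 (T/A), 4 (A/G), 5 (G/T), 6 (C/T), 7 (G/T), 9 (A/C), 11 (C/G), 15 (C/T), 19 (G/A), 20 (G/A), 21 (T/C).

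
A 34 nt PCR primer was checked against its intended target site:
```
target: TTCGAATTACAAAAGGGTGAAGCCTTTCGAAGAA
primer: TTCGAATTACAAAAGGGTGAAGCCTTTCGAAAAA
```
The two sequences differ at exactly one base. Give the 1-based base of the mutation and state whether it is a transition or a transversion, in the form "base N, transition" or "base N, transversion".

Base 32 changes G→A. G is a purine and A is a purine, so this is a transition.

base 32, transition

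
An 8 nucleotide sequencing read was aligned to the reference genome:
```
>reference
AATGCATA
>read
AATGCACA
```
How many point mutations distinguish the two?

1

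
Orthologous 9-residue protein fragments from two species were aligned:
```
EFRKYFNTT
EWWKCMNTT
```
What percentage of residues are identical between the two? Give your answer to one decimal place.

Mismatches at positions 2, 3, 5, 6 (1-based): 4 of 9.
Identical positions: 5/9 = 55.56% → 55.6%.

55.6%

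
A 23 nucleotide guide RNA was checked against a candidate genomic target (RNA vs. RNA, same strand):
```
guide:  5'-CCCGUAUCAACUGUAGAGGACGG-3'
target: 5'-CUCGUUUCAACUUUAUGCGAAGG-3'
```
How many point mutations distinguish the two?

7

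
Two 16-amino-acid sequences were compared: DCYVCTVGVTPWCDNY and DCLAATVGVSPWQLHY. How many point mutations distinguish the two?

7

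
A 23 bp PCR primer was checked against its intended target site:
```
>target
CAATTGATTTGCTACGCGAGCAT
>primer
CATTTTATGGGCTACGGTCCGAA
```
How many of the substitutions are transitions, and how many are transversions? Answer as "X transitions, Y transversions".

0 transitions, 10 transversions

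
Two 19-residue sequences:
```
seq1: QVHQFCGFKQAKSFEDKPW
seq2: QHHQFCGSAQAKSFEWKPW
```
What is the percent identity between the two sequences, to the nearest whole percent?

79%

Mismatches at positions 2, 8, 9, 16 (1-based): 4 of 19.
Identical positions: 15/19 = 78.95% → 79%.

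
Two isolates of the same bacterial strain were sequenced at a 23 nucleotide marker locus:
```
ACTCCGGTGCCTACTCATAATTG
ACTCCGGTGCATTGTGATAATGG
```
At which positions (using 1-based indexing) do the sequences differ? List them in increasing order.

Scanning 1-based: 11: C/A; 13: A/T; 14: C/G; 16: C/G; 22: T/G.

11, 13, 14, 16, 22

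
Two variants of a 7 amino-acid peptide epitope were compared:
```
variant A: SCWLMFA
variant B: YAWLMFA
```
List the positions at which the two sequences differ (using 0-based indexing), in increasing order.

Scanning 0-based: 0: S/Y; 1: C/A.

0, 1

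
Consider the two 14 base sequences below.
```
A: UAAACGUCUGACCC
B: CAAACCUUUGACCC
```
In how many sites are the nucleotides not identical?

3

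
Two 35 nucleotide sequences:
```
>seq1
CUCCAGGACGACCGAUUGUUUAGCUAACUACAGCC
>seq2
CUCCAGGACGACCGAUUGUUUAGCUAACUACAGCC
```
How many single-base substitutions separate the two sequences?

0

No positions differ; the sequences are identical.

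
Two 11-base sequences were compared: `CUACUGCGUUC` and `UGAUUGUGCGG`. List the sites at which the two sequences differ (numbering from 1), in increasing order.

1, 2, 4, 7, 9, 10, 11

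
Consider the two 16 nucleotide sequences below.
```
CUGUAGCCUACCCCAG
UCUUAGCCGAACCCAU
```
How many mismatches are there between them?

Comparing position by position, 6 positions differ: 1 (C/U), 2 (U/C), 3 (G/U), 9 (U/G), 11 (C/A), 16 (G/U).

6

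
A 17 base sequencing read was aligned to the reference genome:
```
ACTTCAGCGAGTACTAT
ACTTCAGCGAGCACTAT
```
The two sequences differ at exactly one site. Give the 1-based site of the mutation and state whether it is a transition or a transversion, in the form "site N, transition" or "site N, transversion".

Site 12 changes T→C. T is a pyrimidine and C is a pyrimidine, so this is a transition.

site 12, transition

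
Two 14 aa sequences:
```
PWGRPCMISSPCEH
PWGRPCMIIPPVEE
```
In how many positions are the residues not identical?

The sequences differ at positions 9, 10, 12, 14 (1-based) — 4 in total.

4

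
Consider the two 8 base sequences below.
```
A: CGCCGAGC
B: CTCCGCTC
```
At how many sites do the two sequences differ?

3

Comparing position by position, 3 sites differ: 2 (G/T), 6 (A/C), 7 (G/T).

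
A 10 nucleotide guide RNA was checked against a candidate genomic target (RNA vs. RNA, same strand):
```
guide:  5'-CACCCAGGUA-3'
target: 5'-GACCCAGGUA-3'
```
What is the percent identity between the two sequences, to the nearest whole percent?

90%

1 position differs (1), so 9 of 10 match: 9/10 = 90%.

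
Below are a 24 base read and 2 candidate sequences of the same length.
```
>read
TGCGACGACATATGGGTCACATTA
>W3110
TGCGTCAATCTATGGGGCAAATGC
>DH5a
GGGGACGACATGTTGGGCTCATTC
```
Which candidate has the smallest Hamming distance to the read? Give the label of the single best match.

DH5a

W3110 differs at 8 positions; DH5a differs at 7 positions. The closest is DH5a.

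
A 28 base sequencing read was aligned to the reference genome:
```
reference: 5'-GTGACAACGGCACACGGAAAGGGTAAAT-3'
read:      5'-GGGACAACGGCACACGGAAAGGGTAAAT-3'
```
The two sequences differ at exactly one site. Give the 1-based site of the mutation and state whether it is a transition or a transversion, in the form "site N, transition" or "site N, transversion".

Site 2 changes T→G. T is a pyrimidine and G is a purine, so this is a transversion.

site 2, transversion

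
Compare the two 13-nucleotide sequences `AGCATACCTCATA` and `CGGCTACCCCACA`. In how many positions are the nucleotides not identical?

5

Comparing position by position, 5 positions differ: 1 (A/C), 3 (C/G), 4 (A/C), 9 (T/C), 12 (T/C).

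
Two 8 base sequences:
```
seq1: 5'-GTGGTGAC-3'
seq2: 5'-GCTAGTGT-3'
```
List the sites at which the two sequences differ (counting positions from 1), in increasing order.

Differences at site 2 (T→C), site 3 (G→T), site 4 (G→A), site 5 (T→G), site 6 (G→T), site 7 (A→G), site 8 (C→T).

2, 3, 4, 5, 6, 7, 8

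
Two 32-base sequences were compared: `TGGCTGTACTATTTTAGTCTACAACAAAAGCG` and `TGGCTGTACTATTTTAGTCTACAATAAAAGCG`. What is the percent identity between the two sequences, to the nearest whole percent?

Mismatch at position 25 (1-based): 1 of 32.
Identical positions: 31/32 = 96.88% → 97%.

97%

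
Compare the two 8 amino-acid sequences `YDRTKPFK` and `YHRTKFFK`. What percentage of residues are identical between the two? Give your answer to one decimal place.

Mismatches at positions 2, 6 (1-based): 2 of 8.
Identical positions: 6/8 = 75% → 75.0%.

75.0%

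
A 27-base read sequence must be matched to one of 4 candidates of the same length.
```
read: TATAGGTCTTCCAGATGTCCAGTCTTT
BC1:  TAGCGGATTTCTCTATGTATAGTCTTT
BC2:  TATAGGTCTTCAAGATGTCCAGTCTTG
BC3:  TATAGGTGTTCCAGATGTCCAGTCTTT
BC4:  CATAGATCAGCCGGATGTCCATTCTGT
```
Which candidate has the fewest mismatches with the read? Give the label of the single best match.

BC3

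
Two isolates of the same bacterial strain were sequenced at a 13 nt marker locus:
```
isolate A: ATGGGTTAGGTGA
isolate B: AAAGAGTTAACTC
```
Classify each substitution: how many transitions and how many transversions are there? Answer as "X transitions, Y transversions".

5 transitions, 5 transversions

Mismatches (1-based):
site 2: T→A (pyrimidine→purine, transversion)
site 3: G→A (purine→purine, transition)
site 5: G→A (purine→purine, transition)
site 6: T→G (pyrimidine→purine, transversion)
site 8: A→T (purine→pyrimidine, transversion)
site 9: G→A (purine→purine, transition)
site 10: G→A (purine→purine, transition)
site 11: T→C (pyrimidine→pyrimidine, transition)
site 12: G→T (purine→pyrimidine, transversion)
site 13: A→C (purine→pyrimidine, transversion)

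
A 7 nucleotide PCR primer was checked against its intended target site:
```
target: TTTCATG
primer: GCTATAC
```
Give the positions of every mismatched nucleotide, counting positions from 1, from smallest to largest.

1, 2, 4, 5, 6, 7

Scanning 1-based: 1: T/G; 2: T/C; 4: C/A; 5: A/T; 6: T/A; 7: G/C.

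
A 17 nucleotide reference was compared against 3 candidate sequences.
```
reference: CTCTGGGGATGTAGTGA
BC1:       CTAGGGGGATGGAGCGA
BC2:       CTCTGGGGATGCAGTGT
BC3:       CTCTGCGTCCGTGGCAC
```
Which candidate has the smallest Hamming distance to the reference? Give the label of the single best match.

Hamming distances to reference — BC1: 4; BC2: 2; BC3: 8.
Smallest is BC2 with 2 mismatches.

BC2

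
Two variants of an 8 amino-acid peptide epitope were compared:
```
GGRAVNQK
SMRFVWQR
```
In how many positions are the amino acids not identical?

Comparing position by position, 5 positions differ: 1 (G/S), 2 (G/M), 4 (A/F), 6 (N/W), 8 (K/R).

5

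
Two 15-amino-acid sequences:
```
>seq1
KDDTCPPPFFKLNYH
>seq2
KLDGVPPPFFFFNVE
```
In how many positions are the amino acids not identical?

Mismatches (1-based): position 2: D→L; position 4: T→G; position 5: C→V; position 11: K→F; position 12: L→F; position 14: Y→V; position 15: H→E.

7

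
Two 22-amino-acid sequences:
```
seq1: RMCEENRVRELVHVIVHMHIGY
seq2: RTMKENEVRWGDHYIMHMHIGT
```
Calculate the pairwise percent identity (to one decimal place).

54.5%

10 positions differ (2, 3, 4, 7, 10, 11, 12, 14, 16, 22), so 12 of 22 match: 12/22 = 54.55%.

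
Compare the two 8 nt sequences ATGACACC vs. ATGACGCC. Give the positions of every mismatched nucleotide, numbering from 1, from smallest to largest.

6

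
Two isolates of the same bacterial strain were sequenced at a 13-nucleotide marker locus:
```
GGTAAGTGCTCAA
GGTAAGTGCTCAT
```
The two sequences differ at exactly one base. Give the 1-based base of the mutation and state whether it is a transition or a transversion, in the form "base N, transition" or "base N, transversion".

The sequences differ only at base 13: A→T (purine→pyrimidine), a transversion.

base 13, transversion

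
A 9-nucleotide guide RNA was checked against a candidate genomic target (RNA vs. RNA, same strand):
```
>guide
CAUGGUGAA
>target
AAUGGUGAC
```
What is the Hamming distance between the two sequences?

2

Comparing position by position, 2 bases differ: 1 (C/A), 9 (A/C).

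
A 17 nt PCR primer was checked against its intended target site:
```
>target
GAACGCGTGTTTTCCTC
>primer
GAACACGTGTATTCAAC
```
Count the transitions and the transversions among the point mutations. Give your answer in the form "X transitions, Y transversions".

1 transition, 3 transversions

Transitions (purine↔purine or pyrimidine↔pyrimidine): 5 G→A.
Transversions (purine↔pyrimidine): 11 T→A, 15 C→A, 16 T→A.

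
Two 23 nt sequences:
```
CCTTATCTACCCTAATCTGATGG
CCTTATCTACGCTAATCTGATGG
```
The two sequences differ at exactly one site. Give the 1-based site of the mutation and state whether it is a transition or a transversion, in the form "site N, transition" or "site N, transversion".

site 11, transversion

The sequences differ only at site 11: C→G (pyrimidine→purine), a transversion.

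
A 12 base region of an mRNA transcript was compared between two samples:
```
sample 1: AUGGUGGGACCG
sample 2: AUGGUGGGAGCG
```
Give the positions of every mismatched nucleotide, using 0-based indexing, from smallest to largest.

Differences at position 9 (C→G).

9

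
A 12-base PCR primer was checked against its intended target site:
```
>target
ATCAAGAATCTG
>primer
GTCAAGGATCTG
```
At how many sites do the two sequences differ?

2

The sequences differ at sites 1, 7 (1-based) — 2 in total.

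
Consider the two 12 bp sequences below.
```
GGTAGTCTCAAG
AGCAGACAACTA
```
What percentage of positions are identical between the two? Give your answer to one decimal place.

33.3%

8 positions differ (1, 3, 6, 8, 9, 10, 11, 12), so 4 of 12 match: 4/12 = 33.33%.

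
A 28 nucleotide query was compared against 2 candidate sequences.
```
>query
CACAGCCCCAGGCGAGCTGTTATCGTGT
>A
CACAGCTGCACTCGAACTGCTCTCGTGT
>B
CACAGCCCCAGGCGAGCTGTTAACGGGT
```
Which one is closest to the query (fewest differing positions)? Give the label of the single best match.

A differs at 7 positions; B differs at 2 positions. The closest is B.

B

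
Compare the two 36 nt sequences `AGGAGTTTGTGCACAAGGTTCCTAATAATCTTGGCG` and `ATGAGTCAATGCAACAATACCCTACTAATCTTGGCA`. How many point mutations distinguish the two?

12

Comparing position by position, 12 bases differ: 2 (G/T), 7 (T/C), 8 (T/A), 9 (G/A), 14 (C/A), 15 (A/C), 17 (G/A), 18 (G/T), 19 (T/A), 20 (T/C), 25 (A/C), 36 (G/A).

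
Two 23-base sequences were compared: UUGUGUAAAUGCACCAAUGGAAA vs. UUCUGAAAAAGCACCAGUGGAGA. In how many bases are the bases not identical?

5

Comparing position by position, 5 bases differ: 3 (G/C), 6 (U/A), 10 (U/A), 17 (A/G), 22 (A/G).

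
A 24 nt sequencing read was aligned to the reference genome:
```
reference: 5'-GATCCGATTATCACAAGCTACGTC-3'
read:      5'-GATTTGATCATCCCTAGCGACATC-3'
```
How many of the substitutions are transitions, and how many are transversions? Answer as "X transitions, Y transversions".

Mismatches (1-based):
base 4: C→T (pyrimidine→pyrimidine, transition)
base 5: C→T (pyrimidine→pyrimidine, transition)
base 9: T→C (pyrimidine→pyrimidine, transition)
base 13: A→C (purine→pyrimidine, transversion)
base 15: A→T (purine→pyrimidine, transversion)
base 19: T→G (pyrimidine→purine, transversion)
base 22: G→A (purine→purine, transition)

4 transitions, 3 transversions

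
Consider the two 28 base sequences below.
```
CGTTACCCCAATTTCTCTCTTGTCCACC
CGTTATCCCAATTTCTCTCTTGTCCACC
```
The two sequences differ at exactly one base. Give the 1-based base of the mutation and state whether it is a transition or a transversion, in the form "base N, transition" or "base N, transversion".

The sequences differ only at base 6: C→T (pyrimidine→pyrimidine), a transition.

base 6, transition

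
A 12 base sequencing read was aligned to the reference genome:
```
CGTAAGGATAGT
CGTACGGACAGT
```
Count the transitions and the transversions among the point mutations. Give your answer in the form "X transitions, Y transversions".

1 transition, 1 transversion

Transitions (purine↔purine or pyrimidine↔pyrimidine): 9 T→C.
Transversions (purine↔pyrimidine): 5 A→C.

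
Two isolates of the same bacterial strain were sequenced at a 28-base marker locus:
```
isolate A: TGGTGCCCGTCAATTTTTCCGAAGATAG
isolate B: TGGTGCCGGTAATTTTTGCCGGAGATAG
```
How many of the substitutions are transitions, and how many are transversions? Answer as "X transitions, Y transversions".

Mismatches (1-based):
base 8: C→G (pyrimidine→purine, transversion)
base 11: C→A (pyrimidine→purine, transversion)
base 13: A→T (purine→pyrimidine, transversion)
base 18: T→G (pyrimidine→purine, transversion)
base 22: A→G (purine→purine, transition)

1 transition, 4 transversions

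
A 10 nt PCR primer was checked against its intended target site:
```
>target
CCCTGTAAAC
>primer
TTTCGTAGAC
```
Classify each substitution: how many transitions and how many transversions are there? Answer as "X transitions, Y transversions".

Mismatches (1-based):
base 1: C→T (pyrimidine→pyrimidine, transition)
base 2: C→T (pyrimidine→pyrimidine, transition)
base 3: C→T (pyrimidine→pyrimidine, transition)
base 4: T→C (pyrimidine→pyrimidine, transition)
base 8: A→G (purine→purine, transition)

5 transitions, 0 transversions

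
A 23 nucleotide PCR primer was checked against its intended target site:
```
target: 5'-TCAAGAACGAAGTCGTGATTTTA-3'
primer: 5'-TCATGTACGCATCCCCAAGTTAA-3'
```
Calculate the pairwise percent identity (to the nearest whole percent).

10 positions differ (4, 6, 10, 12, 13, 15, 16, 17, 19, 22), so 13 of 23 match: 13/23 = 56.52%.

57%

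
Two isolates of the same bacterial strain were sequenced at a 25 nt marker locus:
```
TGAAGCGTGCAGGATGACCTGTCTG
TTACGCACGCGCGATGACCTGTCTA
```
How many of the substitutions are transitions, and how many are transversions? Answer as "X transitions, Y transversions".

Mismatches (1-based):
base 2: G→T (purine→pyrimidine, transversion)
base 4: A→C (purine→pyrimidine, transversion)
base 7: G→A (purine→purine, transition)
base 8: T→C (pyrimidine→pyrimidine, transition)
base 11: A→G (purine→purine, transition)
base 12: G→C (purine→pyrimidine, transversion)
base 25: G→A (purine→purine, transition)

4 transitions, 3 transversions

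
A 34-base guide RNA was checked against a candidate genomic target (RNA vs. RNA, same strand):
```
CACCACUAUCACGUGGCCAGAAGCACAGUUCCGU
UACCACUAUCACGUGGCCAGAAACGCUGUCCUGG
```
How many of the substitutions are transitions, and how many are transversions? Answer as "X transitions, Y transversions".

Transitions (purine↔purine or pyrimidine↔pyrimidine): 1 C→U, 23 G→A, 25 A→G, 30 U→C, 32 C→U.
Transversions (purine↔pyrimidine): 27 A→U, 34 U→G.

5 transitions, 2 transversions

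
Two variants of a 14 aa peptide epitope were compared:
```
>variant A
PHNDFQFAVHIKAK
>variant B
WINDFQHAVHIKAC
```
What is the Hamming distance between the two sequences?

Mismatches (1-based): residue 1: P→W; residue 2: H→I; residue 7: F→H; residue 14: K→C.

4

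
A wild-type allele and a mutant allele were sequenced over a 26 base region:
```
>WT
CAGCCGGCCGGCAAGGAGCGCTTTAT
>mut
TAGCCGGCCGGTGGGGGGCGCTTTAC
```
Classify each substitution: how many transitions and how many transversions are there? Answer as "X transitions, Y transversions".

Transitions (purine↔purine or pyrimidine↔pyrimidine): 1 C→T, 12 C→T, 13 A→G, 14 A→G, 17 A→G, 26 T→C.
Transversions (purine↔pyrimidine): none.

6 transitions, 0 transversions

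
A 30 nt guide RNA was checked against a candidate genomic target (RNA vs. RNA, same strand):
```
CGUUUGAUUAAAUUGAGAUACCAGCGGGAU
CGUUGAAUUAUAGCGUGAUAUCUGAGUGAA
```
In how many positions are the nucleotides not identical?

11

The sequences differ at positions 5, 6, 11, 13, 14, 16, 21, 23, 25, 27, 30 (1-based) — 11 in total.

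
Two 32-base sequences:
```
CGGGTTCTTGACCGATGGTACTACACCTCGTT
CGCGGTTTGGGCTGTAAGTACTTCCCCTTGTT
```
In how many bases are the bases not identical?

12

Comparing position by position, 12 bases differ: 3 (G/C), 5 (T/G), 7 (C/T), 9 (T/G), 11 (A/G), 13 (C/T), 15 (A/T), 16 (T/A), 17 (G/A), 23 (A/T), 25 (A/C), 29 (C/T).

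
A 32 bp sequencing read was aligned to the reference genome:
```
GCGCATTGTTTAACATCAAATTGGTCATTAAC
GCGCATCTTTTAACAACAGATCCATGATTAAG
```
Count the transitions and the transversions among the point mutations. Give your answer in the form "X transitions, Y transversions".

Transitions (purine↔purine or pyrimidine↔pyrimidine): 7 T→C, 19 A→G, 22 T→C, 24 G→A.
Transversions (purine↔pyrimidine): 8 G→T, 16 T→A, 23 G→C, 26 C→G, 32 C→G.

4 transitions, 5 transversions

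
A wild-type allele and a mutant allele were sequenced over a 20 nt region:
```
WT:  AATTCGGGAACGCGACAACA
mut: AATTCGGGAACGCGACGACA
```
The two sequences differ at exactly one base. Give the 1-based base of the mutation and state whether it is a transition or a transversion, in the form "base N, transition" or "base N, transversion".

base 17, transition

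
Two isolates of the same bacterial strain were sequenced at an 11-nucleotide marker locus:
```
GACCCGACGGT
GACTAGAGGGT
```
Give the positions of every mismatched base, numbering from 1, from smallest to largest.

4, 5, 8

Scanning 1-based: 4: C/T; 5: C/A; 8: C/G.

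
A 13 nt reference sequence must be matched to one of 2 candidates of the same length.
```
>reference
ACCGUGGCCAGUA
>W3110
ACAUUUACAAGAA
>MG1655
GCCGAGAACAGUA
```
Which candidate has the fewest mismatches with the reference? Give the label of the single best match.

Hamming distances to reference — W3110: 6; MG1655: 4.
Smallest is MG1655 with 4 mismatches.

MG1655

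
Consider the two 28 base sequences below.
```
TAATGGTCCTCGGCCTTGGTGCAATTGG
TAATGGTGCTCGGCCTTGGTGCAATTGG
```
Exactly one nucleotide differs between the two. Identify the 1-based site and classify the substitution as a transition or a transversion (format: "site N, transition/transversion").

site 8, transversion

Site 8 changes C→G. C is a pyrimidine and G is a purine, so this is a transversion.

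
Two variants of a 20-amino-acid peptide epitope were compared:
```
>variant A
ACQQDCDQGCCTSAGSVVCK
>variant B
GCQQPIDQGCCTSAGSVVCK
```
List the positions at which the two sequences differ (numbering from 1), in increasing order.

1, 5, 6

Scanning 1-based: 1: A/G; 5: D/P; 6: C/I.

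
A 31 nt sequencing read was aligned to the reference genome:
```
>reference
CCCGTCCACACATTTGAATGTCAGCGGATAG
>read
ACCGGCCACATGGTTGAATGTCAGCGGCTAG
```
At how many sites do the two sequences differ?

The sequences differ at sites 1, 5, 11, 12, 13, 28 (1-based) — 6 in total.

6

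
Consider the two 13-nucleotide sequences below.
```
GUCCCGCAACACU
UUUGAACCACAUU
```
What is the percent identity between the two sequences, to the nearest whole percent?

46%

Mismatches at positions 1, 3, 4, 5, 6, 8, 12 (1-based): 7 of 13.
Identical positions: 6/13 = 46.15% → 46%.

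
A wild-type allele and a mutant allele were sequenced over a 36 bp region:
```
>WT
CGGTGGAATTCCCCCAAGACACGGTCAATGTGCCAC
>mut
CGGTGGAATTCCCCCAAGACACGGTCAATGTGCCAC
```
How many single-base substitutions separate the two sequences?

0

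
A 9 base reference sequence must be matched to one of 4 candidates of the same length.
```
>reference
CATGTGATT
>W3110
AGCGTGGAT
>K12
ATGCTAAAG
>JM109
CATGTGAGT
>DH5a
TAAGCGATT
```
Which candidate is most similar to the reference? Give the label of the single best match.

Hamming distances to reference — W3110: 5; K12: 7; JM109: 1; DH5a: 3.
Smallest is JM109 with 1 mismatch.

JM109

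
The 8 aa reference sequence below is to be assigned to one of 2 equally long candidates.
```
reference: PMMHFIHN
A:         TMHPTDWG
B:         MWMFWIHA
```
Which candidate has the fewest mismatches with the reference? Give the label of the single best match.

Hamming distances to reference — A: 7; B: 5.
Smallest is B with 5 mismatches.

B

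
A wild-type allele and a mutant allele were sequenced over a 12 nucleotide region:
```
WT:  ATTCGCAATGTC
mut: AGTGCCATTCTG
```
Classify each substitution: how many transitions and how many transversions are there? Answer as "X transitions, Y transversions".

0 transitions, 6 transversions

Mismatches (1-based):
site 2: T→G (pyrimidine→purine, transversion)
site 4: C→G (pyrimidine→purine, transversion)
site 5: G→C (purine→pyrimidine, transversion)
site 8: A→T (purine→pyrimidine, transversion)
site 10: G→C (purine→pyrimidine, transversion)
site 12: C→G (pyrimidine→purine, transversion)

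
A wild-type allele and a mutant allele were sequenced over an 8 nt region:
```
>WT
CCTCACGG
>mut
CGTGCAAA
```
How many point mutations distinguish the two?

Mismatches (1-based): position 2: C→G; position 4: C→G; position 5: A→C; position 6: C→A; position 7: G→A; position 8: G→A.

6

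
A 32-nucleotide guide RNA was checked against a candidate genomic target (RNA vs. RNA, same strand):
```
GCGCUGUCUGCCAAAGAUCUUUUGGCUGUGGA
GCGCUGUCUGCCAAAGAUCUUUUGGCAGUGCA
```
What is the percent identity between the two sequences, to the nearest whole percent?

94%

Mismatches at positions 27, 31 (1-based): 2 of 32.
Identical positions: 30/32 = 93.75% → 94%.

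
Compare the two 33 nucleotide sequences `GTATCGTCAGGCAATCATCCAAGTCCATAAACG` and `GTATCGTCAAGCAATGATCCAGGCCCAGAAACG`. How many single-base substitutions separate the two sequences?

5

The sequences differ at bases 10, 16, 22, 24, 28 (1-based) — 5 in total.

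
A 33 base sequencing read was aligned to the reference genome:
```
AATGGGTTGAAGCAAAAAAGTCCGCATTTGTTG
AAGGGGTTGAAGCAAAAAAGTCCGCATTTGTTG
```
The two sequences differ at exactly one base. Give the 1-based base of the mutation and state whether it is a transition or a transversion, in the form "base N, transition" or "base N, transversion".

base 3, transversion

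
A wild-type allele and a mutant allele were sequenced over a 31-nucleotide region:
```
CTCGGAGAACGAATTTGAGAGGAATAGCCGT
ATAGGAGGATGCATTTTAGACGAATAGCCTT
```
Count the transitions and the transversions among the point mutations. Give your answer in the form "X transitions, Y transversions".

Mismatches (1-based):
base 1: C→A (pyrimidine→purine, transversion)
base 3: C→A (pyrimidine→purine, transversion)
base 8: A→G (purine→purine, transition)
base 10: C→T (pyrimidine→pyrimidine, transition)
base 12: A→C (purine→pyrimidine, transversion)
base 17: G→T (purine→pyrimidine, transversion)
base 21: G→C (purine→pyrimidine, transversion)
base 30: G→T (purine→pyrimidine, transversion)

2 transitions, 6 transversions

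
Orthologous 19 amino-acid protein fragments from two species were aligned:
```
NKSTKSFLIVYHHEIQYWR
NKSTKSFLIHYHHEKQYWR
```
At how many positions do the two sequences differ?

2

Mismatches (1-based): position 10: V→H; position 15: I→K.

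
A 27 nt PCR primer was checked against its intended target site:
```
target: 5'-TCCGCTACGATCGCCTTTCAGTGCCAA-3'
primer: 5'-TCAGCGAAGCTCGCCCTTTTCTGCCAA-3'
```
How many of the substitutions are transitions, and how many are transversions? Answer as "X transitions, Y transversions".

2 transitions, 6 transversions

Mismatches (1-based):
site 3: C→A (pyrimidine→purine, transversion)
site 6: T→G (pyrimidine→purine, transversion)
site 8: C→A (pyrimidine→purine, transversion)
site 10: A→C (purine→pyrimidine, transversion)
site 16: T→C (pyrimidine→pyrimidine, transition)
site 19: C→T (pyrimidine→pyrimidine, transition)
site 20: A→T (purine→pyrimidine, transversion)
site 21: G→C (purine→pyrimidine, transversion)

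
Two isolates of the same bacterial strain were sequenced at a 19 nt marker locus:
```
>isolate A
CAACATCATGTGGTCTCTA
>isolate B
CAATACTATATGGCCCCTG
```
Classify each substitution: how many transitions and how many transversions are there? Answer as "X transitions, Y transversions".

7 transitions, 0 transversions

Mismatches (1-based):
base 4: C→T (pyrimidine→pyrimidine, transition)
base 6: T→C (pyrimidine→pyrimidine, transition)
base 7: C→T (pyrimidine→pyrimidine, transition)
base 10: G→A (purine→purine, transition)
base 14: T→C (pyrimidine→pyrimidine, transition)
base 16: T→C (pyrimidine→pyrimidine, transition)
base 19: A→G (purine→purine, transition)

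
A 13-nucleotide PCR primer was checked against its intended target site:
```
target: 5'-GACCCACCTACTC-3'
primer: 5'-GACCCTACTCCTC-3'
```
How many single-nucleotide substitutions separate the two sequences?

Mismatches (1-based): site 6: A→T; site 7: C→A; site 10: A→C.

3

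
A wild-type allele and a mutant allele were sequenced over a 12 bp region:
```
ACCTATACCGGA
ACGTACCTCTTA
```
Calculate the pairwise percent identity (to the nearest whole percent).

Mismatches at positions 3, 6, 7, 8, 10, 11 (1-based): 6 of 12.
Identical positions: 6/12 = 50% → 50%.

50%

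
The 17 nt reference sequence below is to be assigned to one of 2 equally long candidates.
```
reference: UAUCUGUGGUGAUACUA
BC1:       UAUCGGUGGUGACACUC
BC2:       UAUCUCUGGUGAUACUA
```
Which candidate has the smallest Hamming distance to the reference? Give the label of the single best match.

Hamming distances to reference — BC1: 3; BC2: 1.
Smallest is BC2 with 1 mismatch.

BC2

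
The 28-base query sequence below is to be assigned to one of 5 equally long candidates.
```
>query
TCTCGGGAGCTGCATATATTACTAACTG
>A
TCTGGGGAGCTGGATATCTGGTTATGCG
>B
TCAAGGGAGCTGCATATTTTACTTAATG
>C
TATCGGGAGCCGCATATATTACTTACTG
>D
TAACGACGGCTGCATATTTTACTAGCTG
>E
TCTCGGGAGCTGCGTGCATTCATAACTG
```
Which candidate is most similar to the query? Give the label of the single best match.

C

A differs at 9 sites; B differs at 5 sites; C differs at 3 sites; D differs at 7 sites; E differs at 5 sites. The closest is C.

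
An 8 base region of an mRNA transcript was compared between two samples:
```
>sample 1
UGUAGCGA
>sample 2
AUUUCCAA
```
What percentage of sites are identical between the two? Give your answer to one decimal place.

Mismatches at positions 1, 2, 4, 5, 7 (1-based): 5 of 8.
Identical positions: 3/8 = 37.5% → 37.5%.

37.5%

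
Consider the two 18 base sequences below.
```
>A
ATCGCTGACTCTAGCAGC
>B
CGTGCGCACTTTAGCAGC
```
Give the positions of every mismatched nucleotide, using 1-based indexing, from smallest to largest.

Differences at position 1 (A→C), position 2 (T→G), position 3 (C→T), position 6 (T→G), position 7 (G→C), position 11 (C→T).

1, 2, 3, 6, 7, 11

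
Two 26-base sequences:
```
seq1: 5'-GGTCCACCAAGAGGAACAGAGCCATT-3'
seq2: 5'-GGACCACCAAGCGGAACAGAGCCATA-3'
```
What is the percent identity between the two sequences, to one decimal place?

88.5%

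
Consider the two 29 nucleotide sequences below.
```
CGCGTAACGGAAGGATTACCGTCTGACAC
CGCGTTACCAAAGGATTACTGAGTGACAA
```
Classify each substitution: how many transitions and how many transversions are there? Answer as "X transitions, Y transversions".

2 transitions, 5 transversions

Mismatches (1-based):
position 6: A→T (purine→pyrimidine, transversion)
position 9: G→C (purine→pyrimidine, transversion)
position 10: G→A (purine→purine, transition)
position 20: C→T (pyrimidine→pyrimidine, transition)
position 22: T→A (pyrimidine→purine, transversion)
position 23: C→G (pyrimidine→purine, transversion)
position 29: C→A (pyrimidine→purine, transversion)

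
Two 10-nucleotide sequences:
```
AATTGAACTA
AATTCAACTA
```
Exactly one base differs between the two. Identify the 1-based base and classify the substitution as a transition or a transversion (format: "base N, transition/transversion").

Base 5 changes G→C. G is a purine and C is a pyrimidine, so this is a transversion.

base 5, transversion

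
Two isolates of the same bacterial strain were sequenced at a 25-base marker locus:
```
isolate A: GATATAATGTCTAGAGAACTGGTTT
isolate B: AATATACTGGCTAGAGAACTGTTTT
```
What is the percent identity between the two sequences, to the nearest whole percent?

84%

4 positions differ (1, 7, 10, 22), so 21 of 25 match: 21/25 = 84%.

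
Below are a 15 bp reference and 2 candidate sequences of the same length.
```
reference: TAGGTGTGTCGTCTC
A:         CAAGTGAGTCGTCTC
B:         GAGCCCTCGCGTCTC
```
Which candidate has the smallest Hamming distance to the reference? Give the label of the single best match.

Hamming distances to reference — A: 3; B: 6.
Smallest is A with 3 mismatches.

A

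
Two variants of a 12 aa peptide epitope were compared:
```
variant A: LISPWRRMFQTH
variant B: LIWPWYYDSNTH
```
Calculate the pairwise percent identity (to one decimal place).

50.0%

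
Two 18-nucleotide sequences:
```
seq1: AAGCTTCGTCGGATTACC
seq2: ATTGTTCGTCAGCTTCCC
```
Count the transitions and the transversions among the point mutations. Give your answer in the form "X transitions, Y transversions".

1 transition, 5 transversions

Transitions (purine↔purine or pyrimidine↔pyrimidine): 11 G→A.
Transversions (purine↔pyrimidine): 2 A→T, 3 G→T, 4 C→G, 13 A→C, 16 A→C.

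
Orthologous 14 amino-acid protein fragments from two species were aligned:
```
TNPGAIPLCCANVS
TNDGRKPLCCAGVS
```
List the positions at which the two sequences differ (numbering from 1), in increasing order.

Differences at position 3 (P→D), position 5 (A→R), position 6 (I→K), position 12 (N→G).

3, 5, 6, 12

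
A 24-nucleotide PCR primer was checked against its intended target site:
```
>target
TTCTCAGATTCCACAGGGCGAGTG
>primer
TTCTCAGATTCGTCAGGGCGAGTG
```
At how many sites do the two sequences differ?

Mismatches (1-based): site 12: C→G; site 13: A→T.

2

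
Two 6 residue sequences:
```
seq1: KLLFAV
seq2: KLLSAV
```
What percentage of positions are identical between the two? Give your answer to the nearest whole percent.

1 position differs (4), so 5 of 6 match: 5/6 = 83.33%.

83%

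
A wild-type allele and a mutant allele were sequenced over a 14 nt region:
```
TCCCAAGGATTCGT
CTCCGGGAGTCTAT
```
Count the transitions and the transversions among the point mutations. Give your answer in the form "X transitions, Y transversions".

9 transitions, 0 transversions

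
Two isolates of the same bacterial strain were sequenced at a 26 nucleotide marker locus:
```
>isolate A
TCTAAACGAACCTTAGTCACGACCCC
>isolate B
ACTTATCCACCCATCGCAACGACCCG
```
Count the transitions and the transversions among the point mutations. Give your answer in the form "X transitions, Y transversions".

1 transition, 9 transversions

Transitions (purine↔purine or pyrimidine↔pyrimidine): 17 T→C.
Transversions (purine↔pyrimidine): 1 T→A, 4 A→T, 6 A→T, 8 G→C, 10 A→C, 13 T→A, 15 A→C, 18 C→A, 26 C→G.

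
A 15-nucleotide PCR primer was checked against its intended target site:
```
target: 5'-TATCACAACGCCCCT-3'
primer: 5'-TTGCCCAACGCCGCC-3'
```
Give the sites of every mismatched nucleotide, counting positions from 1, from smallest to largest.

2, 3, 5, 13, 15

Scanning 1-based: 2: A/T; 3: T/G; 5: A/C; 13: C/G; 15: T/C.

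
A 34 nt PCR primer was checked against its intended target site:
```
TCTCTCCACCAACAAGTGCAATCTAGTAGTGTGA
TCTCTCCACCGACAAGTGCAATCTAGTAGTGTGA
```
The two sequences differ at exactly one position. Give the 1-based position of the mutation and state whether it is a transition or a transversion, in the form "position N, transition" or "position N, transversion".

position 11, transition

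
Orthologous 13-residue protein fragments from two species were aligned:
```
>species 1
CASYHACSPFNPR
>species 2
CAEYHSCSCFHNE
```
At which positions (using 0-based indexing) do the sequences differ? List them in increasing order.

2, 5, 8, 10, 11, 12

Scanning 0-based: 2: S/E; 5: A/S; 8: P/C; 10: N/H; 11: P/N; 12: R/E.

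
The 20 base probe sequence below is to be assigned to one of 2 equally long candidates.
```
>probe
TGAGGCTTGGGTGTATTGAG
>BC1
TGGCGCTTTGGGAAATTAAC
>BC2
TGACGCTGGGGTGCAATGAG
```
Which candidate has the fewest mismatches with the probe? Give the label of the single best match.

BC2

BC1 differs at 8 bases; BC2 differs at 4 bases. The closest is BC2.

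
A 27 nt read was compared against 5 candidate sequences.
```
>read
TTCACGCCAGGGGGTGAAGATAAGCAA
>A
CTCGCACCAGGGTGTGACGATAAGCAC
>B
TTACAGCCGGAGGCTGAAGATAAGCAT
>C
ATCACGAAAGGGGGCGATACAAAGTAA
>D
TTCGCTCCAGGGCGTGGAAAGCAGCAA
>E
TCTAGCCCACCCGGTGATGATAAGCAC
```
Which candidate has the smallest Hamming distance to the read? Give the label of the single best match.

A

Hamming distances to read — A: 6; B: 7; C: 9; D: 7; E: 9.
Smallest is A with 6 mismatches.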